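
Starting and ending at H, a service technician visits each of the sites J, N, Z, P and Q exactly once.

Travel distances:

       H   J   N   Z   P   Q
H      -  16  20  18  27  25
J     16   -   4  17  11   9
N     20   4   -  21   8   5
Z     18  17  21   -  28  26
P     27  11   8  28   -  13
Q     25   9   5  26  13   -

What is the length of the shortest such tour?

With 5 stops there are 5!/2 = 60 distinct round trips (a route and its reverse cost the same).
H-J-N-Z-P-Q-H: 16+4+21+28+13+25 = 107
H-J-N-Z-Q-P-H: 16+4+21+26+13+27 = 107
H-J-N-P-Z-Q-H: 16+4+8+28+26+25 = 107
H-J-N-P-Q-Z-H: 16+4+8+13+26+18 = 85
H-J-N-Q-Z-P-H: 16+4+5+26+28+27 = 106
H-J-N-Q-P-Z-H: 16+4+5+13+28+18 = 84
H-J-Z-N-P-Q-H: 16+17+21+8+13+25 = 100
H-J-Z-N-Q-P-H: 16+17+21+5+13+27 = 99
H-J-Z-P-N-Q-H: 16+17+28+8+5+25 = 99
H-J-Z-P-Q-N-H: 16+17+28+13+5+20 = 99
H-J-Z-Q-N-P-H: 16+17+26+5+8+27 = 99
H-J-Z-Q-P-N-H: 16+17+26+13+8+20 = 100
H-J-P-N-Z-Q-H: 16+11+8+21+26+25 = 107
H-J-P-N-Q-Z-H: 16+11+8+5+26+18 = 84
… (46 more)
The minimum is 84.
One optimal route: H → J → N → Q → P → Z → H (or its reverse).

Shortest round trip = 84.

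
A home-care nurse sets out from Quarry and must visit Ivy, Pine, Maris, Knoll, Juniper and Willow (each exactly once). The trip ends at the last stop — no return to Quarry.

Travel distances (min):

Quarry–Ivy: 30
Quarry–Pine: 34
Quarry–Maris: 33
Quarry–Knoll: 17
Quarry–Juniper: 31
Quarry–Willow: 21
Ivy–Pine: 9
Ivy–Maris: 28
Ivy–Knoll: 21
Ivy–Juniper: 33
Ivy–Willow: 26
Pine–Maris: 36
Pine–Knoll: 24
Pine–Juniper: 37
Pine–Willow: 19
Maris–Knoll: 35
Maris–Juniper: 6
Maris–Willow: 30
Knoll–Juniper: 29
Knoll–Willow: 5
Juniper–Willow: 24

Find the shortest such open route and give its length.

There are 6! = 720 possible orderings.
Quarry - Ivy - Pine - Maris - Knoll - Juniper - Willow: 30+9+36+35+29+24 = 163
Quarry - Ivy - Pine - Maris - Knoll - Willow - Juniper: 30+9+36+35+5+24 = 139
Quarry - Ivy - Pine - Maris - Juniper - Knoll - Willow: 30+9+36+6+29+5 = 115
Quarry - Ivy - Pine - Maris - Juniper - Willow - Knoll: 30+9+36+6+24+5 = 110
Quarry - Ivy - Pine - Maris - Willow - Knoll - Juniper: 30+9+36+30+5+29 = 139
Quarry - Ivy - Pine - Maris - Willow - Juniper - Knoll: 30+9+36+30+24+29 = 158
Quarry - Ivy - Pine - Knoll - Maris - Juniper - Willow: 30+9+24+35+6+24 = 128
Quarry - Ivy - Pine - Knoll - Maris - Willow - Juniper: 30+9+24+35+30+24 = 152
… (712 more)
Quarry - Knoll - Willow - Pine - Ivy - Maris - Juniper: 17+5+19+9+28+6 = 84  ← best
The minimum is 84.
One shortest path: Quarry → Knoll → Willow → Pine → Ivy → Maris → Juniper.

Minimum one-way distance = 84 min.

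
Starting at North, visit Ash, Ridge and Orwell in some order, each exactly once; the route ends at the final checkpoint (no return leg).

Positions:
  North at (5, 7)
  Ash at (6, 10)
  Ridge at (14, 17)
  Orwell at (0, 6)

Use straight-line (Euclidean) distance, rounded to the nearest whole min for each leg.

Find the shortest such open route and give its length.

There are 3! = 6 possible orderings.
North - Ash - Ridge - Orwell: 3+11+18 = 32
North - Ash - Orwell - Ridge: 3+7+18 = 28
North - Ridge - Ash - Orwell: 13+11+7 = 31
North - Ridge - Orwell - Ash: 13+18+7 = 38
North - Orwell - Ash - Ridge: 5+7+11 = 23
North - Orwell - Ridge - Ash: 5+18+11 = 34
The minimum is 23.
One shortest path: North → Orwell → Ash → Ridge.

23 min — the minimum one-way total.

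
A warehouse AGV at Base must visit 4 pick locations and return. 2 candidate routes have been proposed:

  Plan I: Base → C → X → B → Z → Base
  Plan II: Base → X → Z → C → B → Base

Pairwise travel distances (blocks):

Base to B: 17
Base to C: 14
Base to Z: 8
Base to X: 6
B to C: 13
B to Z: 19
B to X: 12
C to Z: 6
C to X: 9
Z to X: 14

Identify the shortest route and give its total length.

56 blocks — Plan II is the shortest.

Plan I: 14 + 9 + 12 + 19 + 8 = 62
Plan II: 6 + 14 + 6 + 13 + 17 = 56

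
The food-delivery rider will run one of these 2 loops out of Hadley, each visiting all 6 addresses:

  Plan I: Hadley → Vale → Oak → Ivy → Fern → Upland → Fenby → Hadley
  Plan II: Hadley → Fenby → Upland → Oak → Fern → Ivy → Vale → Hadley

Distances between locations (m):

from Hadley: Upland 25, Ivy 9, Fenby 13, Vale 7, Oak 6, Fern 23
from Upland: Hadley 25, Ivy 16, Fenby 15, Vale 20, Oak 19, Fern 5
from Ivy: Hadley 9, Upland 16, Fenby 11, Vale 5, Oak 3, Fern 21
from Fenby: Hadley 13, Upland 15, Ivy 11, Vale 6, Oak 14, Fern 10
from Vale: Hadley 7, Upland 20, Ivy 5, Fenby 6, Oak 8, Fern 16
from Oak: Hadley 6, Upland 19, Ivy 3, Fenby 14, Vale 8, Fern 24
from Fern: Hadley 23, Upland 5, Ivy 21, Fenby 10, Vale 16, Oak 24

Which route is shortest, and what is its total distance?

72 m — Plan I is the shortest.

Plan I: 7 + 8 + 3 + 21 + 5 + 15 + 13 = 72
Plan II: 13 + 15 + 19 + 24 + 21 + 5 + 7 = 104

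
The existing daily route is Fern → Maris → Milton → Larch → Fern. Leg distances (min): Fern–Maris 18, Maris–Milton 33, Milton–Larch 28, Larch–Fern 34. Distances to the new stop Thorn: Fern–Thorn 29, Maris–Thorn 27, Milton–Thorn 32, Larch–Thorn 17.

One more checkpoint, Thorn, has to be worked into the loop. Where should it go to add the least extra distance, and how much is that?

Insertion cost between consecutive stops i–j is d(i,Thorn) + d(Thorn,j) − d(i,j):
  between Fern and Maris: 29 + 27 − 18 = 38
  between Maris and Milton: 27 + 32 − 33 = 26
  between Milton and Larch: 32 + 17 − 28 = 21
  between Larch and Fern: 17 + 29 − 34 = 12
Cheapest insertion is between Larch and Fern, adding 12.
New total = 113 + 12 = 125.

Adding 12 min by placing Thorn on the Larch–Fern leg.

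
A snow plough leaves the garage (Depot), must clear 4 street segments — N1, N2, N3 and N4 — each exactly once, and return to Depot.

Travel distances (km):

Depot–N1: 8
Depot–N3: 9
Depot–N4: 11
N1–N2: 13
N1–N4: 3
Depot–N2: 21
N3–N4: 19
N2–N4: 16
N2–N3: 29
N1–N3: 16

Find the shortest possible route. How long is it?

Minimum total distance: 65 km.

With 4 stops there are 4!/2 = 12 distinct round trips (a route and its reverse cost the same).
Depot→N1→N2→N3→N4→Depot: 8+13+29+19+11 = 80
Depot→N1→N2→N4→N3→Depot: 8+13+16+19+9 = 65
Depot→N1→N3→N2→N4→Depot: 8+16+29+16+11 = 80
Depot→N1→N3→N4→N2→Depot: 8+16+19+16+21 = 80
Depot→N1→N4→N2→N3→Depot: 8+3+16+29+9 = 65
Depot→N1→N4→N3→N2→Depot: 8+3+19+29+21 = 80
Depot→N2→N1→N3→N4→Depot: 21+13+16+19+11 = 80
Depot→N2→N1→N4→N3→Depot: 21+13+3+19+9 = 65
Depot→N2→N3→N1→N4→Depot: 21+29+16+3+11 = 80
Depot→N2→N4→N1→N3→Depot: 21+16+3+16+9 = 65
Depot→N3→N1→N2→N4→Depot: 9+16+13+16+11 = 65
Depot→N3→N2→N1→N4→Depot: 9+29+13+3+11 = 65
The minimum is 65.
One optimal route: Depot → N1 → N2 → N4 → N3 → Depot (or its reverse).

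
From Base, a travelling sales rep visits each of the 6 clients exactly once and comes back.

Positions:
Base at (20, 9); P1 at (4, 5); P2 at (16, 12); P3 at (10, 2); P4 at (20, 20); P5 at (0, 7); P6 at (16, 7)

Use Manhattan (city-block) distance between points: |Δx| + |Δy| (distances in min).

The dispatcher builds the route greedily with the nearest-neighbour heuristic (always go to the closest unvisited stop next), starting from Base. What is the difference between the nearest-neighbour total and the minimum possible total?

Base: P6=6, P2=7, P4=11, P3=17, P1=20, P5=22 ⇒ P6
P6: P2=5, P3=11, P1=14, P5=16, P4=17 ⇒ P2
P2: P4=12, P3=16, P1=19, P5=21 ⇒ P4
P4: P3=28, P1=31, P5=33 ⇒ P3
P3: P1=9, P5=15 ⇒ P1
P1: P5=6 ⇒ P5
NN route Base → P6 → P2 → P4 → P3 → P1 → P5 → Base costs 88.
Optimal: Base → P3 → P1 → P5 → P6 → P2 → P4 → Base costs 76 (by enumerating all 360 distinct tours).
Excess = 88 − 76 = 12.

The nearest-neighbour route is 12 min longer than optimal.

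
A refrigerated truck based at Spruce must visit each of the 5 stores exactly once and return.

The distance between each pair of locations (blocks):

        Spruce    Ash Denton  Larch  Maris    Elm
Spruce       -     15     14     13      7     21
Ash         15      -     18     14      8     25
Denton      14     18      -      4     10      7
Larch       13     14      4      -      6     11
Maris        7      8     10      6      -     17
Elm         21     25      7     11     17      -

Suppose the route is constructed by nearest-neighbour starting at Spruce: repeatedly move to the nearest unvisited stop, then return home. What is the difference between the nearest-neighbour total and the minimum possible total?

Excess over optimum: 3 blocks.

Spruce: Maris=7, Larch=13, Denton=14, Ash=15, Elm=21 ⇒ Maris
Maris: Larch=6, Ash=8, Denton=10, Elm=17 ⇒ Larch
Larch: Denton=4, Elm=11, Ash=14 ⇒ Denton
Denton: Elm=7, Ash=18 ⇒ Elm
Elm: Ash=25 ⇒ Ash
NN route Spruce → Maris → Larch → Denton → Elm → Ash → Spruce costs 64.
Optimal: Spruce → Ash → Maris → Larch → Denton → Elm → Spruce costs 61 (by enumerating all 60 distinct tours).
Excess = 64 − 61 = 3.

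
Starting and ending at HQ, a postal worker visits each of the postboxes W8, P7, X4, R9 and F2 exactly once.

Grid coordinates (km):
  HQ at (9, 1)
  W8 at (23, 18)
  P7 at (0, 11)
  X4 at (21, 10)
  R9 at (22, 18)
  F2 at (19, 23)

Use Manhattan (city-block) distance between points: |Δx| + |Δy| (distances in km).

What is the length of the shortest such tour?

90 km — the shortest possible round trip.

With 5 stops there are 5!/2 = 60 distinct round trips (a route and its reverse cost the same).
HQ→W8→P7→X4→R9→F2→HQ: 31+30+22+9+8+32 = 132
HQ→W8→P7→X4→F2→R9→HQ: 31+30+22+15+8+30 = 136
HQ→W8→P7→R9→X4→F2→HQ: 31+30+29+9+15+32 = 146
HQ→W8→P7→R9→F2→X4→HQ: 31+30+29+8+15+21 = 134
HQ→W8→P7→F2→X4→R9→HQ: 31+30+31+15+9+30 = 146
HQ→W8→P7→F2→R9→X4→HQ: 31+30+31+8+9+21 = 130
HQ→W8→X4→P7→R9→F2→HQ: 31+10+22+29+8+32 = 132
HQ→W8→X4→P7→F2→R9→HQ: 31+10+22+31+8+30 = 132
HQ→W8→X4→R9→P7→F2→HQ: 31+10+9+29+31+32 = 142
HQ→W8→X4→R9→F2→P7→HQ: 31+10+9+8+31+19 = 108
HQ→W8→X4→F2→P7→R9→HQ: 31+10+15+31+29+30 = 146
HQ→W8→X4→F2→R9→P7→HQ: 31+10+15+8+29+19 = 112
HQ→W8→R9→P7→X4→F2→HQ: 31+1+29+22+15+32 = 130
HQ→W8→R9→P7→F2→X4→HQ: 31+1+29+31+15+21 = 128
… (46 more)
HQ→P7→F2→W8→R9→X4→HQ: 19+31+9+1+9+21 = 90  ← best
The minimum is 90.
One optimal route: HQ → P7 → F2 → W8 → R9 → X4 → HQ (or its reverse).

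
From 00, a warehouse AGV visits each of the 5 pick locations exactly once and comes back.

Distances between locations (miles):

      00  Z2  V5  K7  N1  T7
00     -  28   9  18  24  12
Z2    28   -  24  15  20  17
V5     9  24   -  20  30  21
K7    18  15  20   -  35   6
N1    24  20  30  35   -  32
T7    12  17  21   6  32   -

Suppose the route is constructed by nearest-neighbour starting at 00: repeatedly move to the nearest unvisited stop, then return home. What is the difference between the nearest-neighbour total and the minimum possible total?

Excess over optimum: 4 miles.

From 00: V5=9, T7=12, K7=18, N1=24, Z2=28 → choose V5 (9).
From V5: K7=20, T7=21, Z2=24, N1=30 → choose K7 (20).
From K7: T7=6, Z2=15, N1=35 → choose T7 (6).
From T7: Z2=17, N1=32 → choose Z2 (17).
From Z2: N1=20 → choose N1 (20).
NN route 00 → V5 → K7 → T7 → Z2 → N1 → 00 costs 96.
Optimal: 00 → V5 → N1 → Z2 → K7 → T7 → 00 costs 92 (by enumerating all 60 distinct tours).
Excess = 96 − 92 = 4.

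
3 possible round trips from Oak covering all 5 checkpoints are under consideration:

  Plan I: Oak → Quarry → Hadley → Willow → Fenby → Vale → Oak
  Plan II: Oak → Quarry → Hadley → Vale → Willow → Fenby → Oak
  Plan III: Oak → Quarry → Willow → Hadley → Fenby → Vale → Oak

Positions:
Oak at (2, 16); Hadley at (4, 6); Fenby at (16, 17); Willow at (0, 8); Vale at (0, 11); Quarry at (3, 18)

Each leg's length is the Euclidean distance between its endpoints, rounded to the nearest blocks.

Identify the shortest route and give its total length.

Plan I: 2 + 12 + 4 + 18 + 17 + 5 = 58
Plan II: 2 + 12 + 6 + 3 + 18 + 14 = 55
Plan III: 2 + 10 + 4 + 16 + 17 + 5 = 54

Shortest is Plan III, total 54 blocks.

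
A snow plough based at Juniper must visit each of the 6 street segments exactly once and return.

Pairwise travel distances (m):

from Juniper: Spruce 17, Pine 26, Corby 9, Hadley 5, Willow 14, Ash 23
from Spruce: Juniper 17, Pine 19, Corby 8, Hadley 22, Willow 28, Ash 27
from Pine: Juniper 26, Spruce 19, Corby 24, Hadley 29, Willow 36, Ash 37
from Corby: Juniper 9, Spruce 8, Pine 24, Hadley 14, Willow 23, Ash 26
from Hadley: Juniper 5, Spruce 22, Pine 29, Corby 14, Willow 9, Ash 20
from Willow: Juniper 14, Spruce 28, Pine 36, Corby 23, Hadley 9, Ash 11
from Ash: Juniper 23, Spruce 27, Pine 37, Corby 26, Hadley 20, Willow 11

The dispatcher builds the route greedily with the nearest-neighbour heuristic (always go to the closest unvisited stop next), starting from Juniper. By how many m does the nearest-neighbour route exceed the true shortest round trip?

From Juniper: Hadley=5, Corby=9, Willow=14, Spruce=17, Ash=23, Pine=26 → choose Hadley (5).
From Hadley: Willow=9, Corby=14, Ash=20, Spruce=22, Pine=29 → choose Willow (9).
From Willow: Ash=11, Corby=23, Spruce=28, Pine=36 → choose Ash (11).
From Ash: Corby=26, Spruce=27, Pine=37 → choose Corby (26).
From Corby: Spruce=8, Pine=24 → choose Spruce (8).
From Spruce: Pine=19 → choose Pine (19).
NN route Juniper → Hadley → Willow → Ash → Corby → Spruce → Pine → Juniper costs 104.
Optimal: Juniper → Corby → Spruce → Pine → Ash → Willow → Hadley → Juniper costs 98 (by enumerating all 360 distinct tours).
Excess = 104 − 98 = 6.

Excess over optimum: 6 m.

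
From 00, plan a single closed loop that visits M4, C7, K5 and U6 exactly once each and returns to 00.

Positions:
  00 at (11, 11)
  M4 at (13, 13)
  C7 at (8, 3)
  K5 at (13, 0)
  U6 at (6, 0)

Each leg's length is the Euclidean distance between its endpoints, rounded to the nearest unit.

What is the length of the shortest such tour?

00 → M4 → C7 → K5 → U6 → 00: 3+11+6+7+12 = 39
00 → M4 → C7 → U6 → K5 → 00: 3+11+4+7+11 = 36
00 → M4 → K5 → C7 → U6 → 00: 3+13+6+4+12 = 38
00 → M4 → K5 → U6 → C7 → 00: 3+13+7+4+9 = 36
00 → M4 → U6 → C7 → K5 → 00: 3+15+4+6+11 = 39
00 → M4 → U6 → K5 → C7 → 00: 3+15+7+6+9 = 40
00 → C7 → M4 → K5 → U6 → 00: 9+11+13+7+12 = 52
00 → C7 → M4 → U6 → K5 → 00: 9+11+15+7+11 = 53
00 → C7 → K5 → M4 → U6 → 00: 9+6+13+15+12 = 55
00 → C7 → U6 → M4 → K5 → 00: 9+4+15+13+11 = 52
00 → K5 → M4 → C7 → U6 → 00: 11+13+11+4+12 = 51
00 → K5 → C7 → M4 → U6 → 00: 11+6+11+15+12 = 55
The minimum is 36.
One optimal route: 00 → M4 → C7 → U6 → K5 → 00 (or its reverse).

Minimum total distance: 36.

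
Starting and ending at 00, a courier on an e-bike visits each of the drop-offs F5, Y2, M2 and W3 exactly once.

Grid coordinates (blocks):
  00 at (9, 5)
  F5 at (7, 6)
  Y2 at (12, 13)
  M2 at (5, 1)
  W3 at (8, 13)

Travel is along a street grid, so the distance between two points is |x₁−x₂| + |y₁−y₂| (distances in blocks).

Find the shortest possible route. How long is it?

38 blocks — the shortest possible round trip.

With 4 stops there are 4!/2 = 12 distinct round trips (a route and its reverse cost the same).
00→F5→Y2→M2→W3→00: 3+12+19+15+9 = 58
00→F5→Y2→W3→M2→00: 3+12+4+15+8 = 42
00→F5→M2→Y2→W3→00: 3+7+19+4+9 = 42
00→F5→M2→W3→Y2→00: 3+7+15+4+11 = 40
00→F5→W3→Y2→M2→00: 3+8+4+19+8 = 42
00→F5→W3→M2→Y2→00: 3+8+15+19+11 = 56
00→Y2→F5→M2→W3→00: 11+12+7+15+9 = 54
00→Y2→F5→W3→M2→00: 11+12+8+15+8 = 54
00→Y2→M2→F5→W3→00: 11+19+7+8+9 = 54
00→Y2→W3→F5→M2→00: 11+4+8+7+8 = 38
00→M2→F5→Y2→W3→00: 8+7+12+4+9 = 40
00→M2→Y2→F5→W3→00: 8+19+12+8+9 = 56
The minimum is 38.
One optimal route: 00 → Y2 → W3 → F5 → M2 → 00 (or its reverse).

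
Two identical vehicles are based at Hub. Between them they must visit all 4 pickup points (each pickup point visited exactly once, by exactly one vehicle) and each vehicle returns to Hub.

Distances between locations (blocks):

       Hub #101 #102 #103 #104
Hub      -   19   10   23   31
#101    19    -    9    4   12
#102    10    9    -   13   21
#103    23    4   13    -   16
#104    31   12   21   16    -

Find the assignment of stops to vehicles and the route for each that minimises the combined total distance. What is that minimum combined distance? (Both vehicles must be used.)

90 blocks — the smallest possible combined total.

There are 2^3 − 1 = 7 ways to divide the 4 stops into two non-empty groups. For each, the best each vehicle can do is its own shortest tour through its group:
  {#101} + {#102, #103, #104}: 38 + 70 = 108
  {#102} + {#101, #103, #104}: 20 + 70 = 90
  {#101, #102} + {#103, #104}: 38 + 70 = 108
  {#103} + {#101, #102, #104}: 46 + 62 = 108
  {#101, #103} + {#102, #104}: 46 + 62 = 108
  {#102, #103} + {#101, #104}: 46 + 62 = 108
  … (7 splits in total)
Best: vehicle 1 Hub → #102 → Hub = 20; vehicle 2 Hub → #101 → #103 → #104 → Hub = 70; combined 90.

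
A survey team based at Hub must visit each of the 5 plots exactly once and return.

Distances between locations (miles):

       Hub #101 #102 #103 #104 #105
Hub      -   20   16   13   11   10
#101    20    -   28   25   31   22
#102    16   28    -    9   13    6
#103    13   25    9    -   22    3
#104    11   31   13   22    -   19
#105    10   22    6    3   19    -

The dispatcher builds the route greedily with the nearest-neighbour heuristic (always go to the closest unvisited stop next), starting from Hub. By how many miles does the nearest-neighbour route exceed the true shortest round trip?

From Hub: #105=10, #104=11, #103=13, #102=16, #101=20 → choose #105 (10).
From #105: #103=3, #102=6, #104=19, #101=22 → choose #103 (3).
From #103: #102=9, #104=22, #101=25 → choose #102 (9).
From #102: #104=13, #101=28 → choose #104 (13).
From #104: #101=31 → choose #101 (31).
NN route Hub → #105 → #103 → #102 → #104 → #101 → Hub costs 86.
Optimal: Hub → #101 → #103 → #105 → #102 → #104 → Hub costs 78 (by enumerating all 60 distinct tours).
Excess = 86 − 78 = 8.

Excess over optimum: 8 miles.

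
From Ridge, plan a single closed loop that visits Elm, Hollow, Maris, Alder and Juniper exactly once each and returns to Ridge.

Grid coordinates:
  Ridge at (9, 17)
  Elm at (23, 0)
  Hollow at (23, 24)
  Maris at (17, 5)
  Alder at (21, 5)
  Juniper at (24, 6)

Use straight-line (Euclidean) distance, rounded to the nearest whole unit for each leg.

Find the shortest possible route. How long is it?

Ridge→Elm→Hollow→Maris→Alder→Juniper→Ridge: 22+24+20+4+3+19 = 92
Ridge→Elm→Hollow→Maris→Juniper→Alder→Ridge: 22+24+20+7+3+17 = 93
Ridge→Elm→Hollow→Alder→Maris→Juniper→Ridge: 22+24+19+4+7+19 = 95
Ridge→Elm→Hollow→Alder→Juniper→Maris→Ridge: 22+24+19+3+7+14 = 89
Ridge→Elm→Hollow→Juniper→Maris→Alder→Ridge: 22+24+18+7+4+17 = 92
Ridge→Elm→Hollow→Juniper→Alder→Maris→Ridge: 22+24+18+3+4+14 = 85
Ridge→Elm→Maris→Hollow→Alder→Juniper→Ridge: 22+8+20+19+3+19 = 91
Ridge→Elm→Maris→Hollow→Juniper→Alder→Ridge: 22+8+20+18+3+17 = 88
Ridge→Elm→Maris→Alder→Hollow→Juniper→Ridge: 22+8+4+19+18+19 = 90
Ridge→Elm→Maris→Alder→Juniper→Hollow→Ridge: 22+8+4+3+18+16 = 71
Ridge→Elm→Maris→Juniper→Hollow→Alder→Ridge: 22+8+7+18+19+17 = 91
Ridge→Elm→Maris→Juniper→Alder→Hollow→Ridge: 22+8+7+3+19+16 = 75
Ridge→Elm→Alder→Hollow→Maris→Juniper→Ridge: 22+5+19+20+7+19 = 92
Ridge→Elm→Alder→Hollow→Juniper→Maris→Ridge: 22+5+19+18+7+14 = 85
… (46 more)
Ridge→Hollow→Juniper→Elm→Alder→Maris→Ridge: 16+18+6+5+4+14 = 63  ← best
The minimum is 63.
One optimal route: Ridge → Hollow → Juniper → Elm → Alder → Maris → Ridge (or its reverse).

Shortest round trip = 63.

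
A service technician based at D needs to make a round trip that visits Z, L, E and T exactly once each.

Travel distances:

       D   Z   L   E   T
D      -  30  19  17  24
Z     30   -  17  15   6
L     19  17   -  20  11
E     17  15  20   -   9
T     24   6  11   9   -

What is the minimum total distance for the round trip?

68 — the shortest possible round trip.

D→Z→L→E→T→D: 30+17+20+9+24 = 100
D→Z→L→T→E→D: 30+17+11+9+17 = 84
D→Z→E→L→T→D: 30+15+20+11+24 = 100
D→Z→E→T→L→D: 30+15+9+11+19 = 84
D→Z→T→L→E→D: 30+6+11+20+17 = 84
D→Z→T→E→L→D: 30+6+9+20+19 = 84
D→L→Z→E→T→D: 19+17+15+9+24 = 84
D→L→Z→T→E→D: 19+17+6+9+17 = 68
D→L→E→Z→T→D: 19+20+15+6+24 = 84
D→L→T→Z→E→D: 19+11+6+15+17 = 68
D→E→Z→L→T→D: 17+15+17+11+24 = 84
D→E→L→Z→T→D: 17+20+17+6+24 = 84
The minimum is 68.
One optimal route: D → L → Z → T → E → D (or its reverse).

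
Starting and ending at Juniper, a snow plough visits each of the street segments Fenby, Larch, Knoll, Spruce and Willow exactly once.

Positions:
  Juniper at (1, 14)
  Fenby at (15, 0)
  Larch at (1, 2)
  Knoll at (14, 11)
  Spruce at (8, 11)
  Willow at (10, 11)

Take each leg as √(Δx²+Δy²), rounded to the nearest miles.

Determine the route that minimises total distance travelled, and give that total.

There are 60 distinct closed tours to check (reversals are equivalent).
Juniper - Fenby - Larch - Knoll - Spruce - Willow - Juniper: 20+14+16+6+2+9 = 67
Juniper - Fenby - Larch - Knoll - Willow - Spruce - Juniper: 20+14+16+4+2+8 = 64
Juniper - Fenby - Larch - Spruce - Knoll - Willow - Juniper: 20+14+11+6+4+9 = 64
Juniper - Fenby - Larch - Spruce - Willow - Knoll - Juniper: 20+14+11+2+4+13 = 64
Juniper - Fenby - Larch - Willow - Knoll - Spruce - Juniper: 20+14+13+4+6+8 = 65
Juniper - Fenby - Larch - Willow - Spruce - Knoll - Juniper: 20+14+13+2+6+13 = 68
Juniper - Fenby - Knoll - Larch - Spruce - Willow - Juniper: 20+11+16+11+2+9 = 69
Juniper - Fenby - Knoll - Larch - Willow - Spruce - Juniper: 20+11+16+13+2+8 = 70
Juniper - Fenby - Knoll - Spruce - Larch - Willow - Juniper: 20+11+6+11+13+9 = 70
Juniper - Fenby - Knoll - Spruce - Willow - Larch - Juniper: 20+11+6+2+13+12 = 64
Juniper - Fenby - Knoll - Willow - Larch - Spruce - Juniper: 20+11+4+13+11+8 = 67
Juniper - Fenby - Knoll - Willow - Spruce - Larch - Juniper: 20+11+4+2+11+12 = 60
Juniper - Fenby - Spruce - Larch - Knoll - Willow - Juniper: 20+13+11+16+4+9 = 73
Juniper - Fenby - Spruce - Larch - Willow - Knoll - Juniper: 20+13+11+13+4+13 = 74
… (46 more)
Juniper - Larch - Fenby - Knoll - Willow - Spruce - Juniper: 12+14+11+4+2+8 = 51  ← best
The minimum is 51.
One optimal route: Juniper → Larch → Fenby → Knoll → Willow → Spruce → Juniper (or its reverse).

Minimum total distance: 51 miles.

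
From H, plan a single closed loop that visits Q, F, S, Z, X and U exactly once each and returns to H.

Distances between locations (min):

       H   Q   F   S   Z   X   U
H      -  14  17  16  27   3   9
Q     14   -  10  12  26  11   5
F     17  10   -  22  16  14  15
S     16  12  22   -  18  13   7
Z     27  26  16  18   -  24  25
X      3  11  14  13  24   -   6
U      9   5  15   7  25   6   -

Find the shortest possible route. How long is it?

H-Q-F-S-Z-X-U-H: 14+10+22+18+24+6+9 = 103
H-Q-F-S-Z-U-X-H: 14+10+22+18+25+6+3 = 98
H-Q-F-S-X-Z-U-H: 14+10+22+13+24+25+9 = 117
H-Q-F-S-X-U-Z-H: 14+10+22+13+6+25+27 = 117
H-Q-F-S-U-Z-X-H: 14+10+22+7+25+24+3 = 105
H-Q-F-S-U-X-Z-H: 14+10+22+7+6+24+27 = 110
H-Q-F-Z-S-X-U-H: 14+10+16+18+13+6+9 = 86
H-Q-F-Z-S-U-X-H: 14+10+16+18+7+6+3 = 74
… (352 more)
The minimum is 74.
One optimal route: H → Q → F → Z → S → U → X → H (or its reverse).

74 min — the shortest possible round trip.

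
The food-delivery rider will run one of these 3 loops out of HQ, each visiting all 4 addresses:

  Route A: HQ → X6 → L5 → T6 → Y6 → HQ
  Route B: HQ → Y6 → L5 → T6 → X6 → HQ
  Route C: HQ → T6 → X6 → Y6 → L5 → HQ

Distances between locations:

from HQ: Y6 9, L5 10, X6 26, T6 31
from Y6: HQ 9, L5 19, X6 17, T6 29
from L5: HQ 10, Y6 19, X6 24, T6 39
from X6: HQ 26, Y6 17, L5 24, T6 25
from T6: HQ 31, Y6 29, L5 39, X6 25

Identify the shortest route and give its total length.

Shortest is Route C, total 102.

Route A: 26 + 24 + 39 + 29 + 9 = 127
Route B: 9 + 19 + 39 + 25 + 26 = 118
Route C: 31 + 25 + 17 + 19 + 10 = 102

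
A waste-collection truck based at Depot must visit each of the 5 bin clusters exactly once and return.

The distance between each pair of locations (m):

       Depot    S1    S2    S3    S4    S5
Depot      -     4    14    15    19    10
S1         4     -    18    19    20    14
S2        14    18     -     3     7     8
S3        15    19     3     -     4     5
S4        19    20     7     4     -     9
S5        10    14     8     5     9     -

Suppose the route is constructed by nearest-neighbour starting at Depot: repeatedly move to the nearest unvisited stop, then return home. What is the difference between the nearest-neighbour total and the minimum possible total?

Depot: S1=4, S5=10, S2=14, S3=15, S4=19 ⇒ S1
S1: S5=14, S2=18, S3=19, S4=20 ⇒ S5
S5: S3=5, S2=8, S4=9 ⇒ S3
S3: S2=3, S4=4 ⇒ S2
S2: S4=7 ⇒ S4
NN route Depot → S1 → S5 → S3 → S2 → S4 → Depot costs 52.
Optimal: Depot → S1 → S2 → S3 → S4 → S5 → Depot costs 48 (by enumerating all 60 distinct tours).
Excess = 52 − 48 = 4.

4 m longer than the optimal tour.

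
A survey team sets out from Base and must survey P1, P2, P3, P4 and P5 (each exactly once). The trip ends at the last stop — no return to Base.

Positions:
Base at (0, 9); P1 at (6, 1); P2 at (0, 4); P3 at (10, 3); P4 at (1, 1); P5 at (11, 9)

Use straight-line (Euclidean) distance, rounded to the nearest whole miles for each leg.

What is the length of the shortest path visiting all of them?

There are 5! = 120 possible orderings.
Base → P1 → P2 → P3 → P4 → P5: 10+7+10+9+13 = 49
Base → P1 → P2 → P3 → P5 → P4: 10+7+10+6+13 = 46
Base → P1 → P2 → P4 → P3 → P5: 10+7+3+9+6 = 35
Base → P1 → P2 → P4 → P5 → P3: 10+7+3+13+6 = 39
Base → P1 → P2 → P5 → P3 → P4: 10+7+12+6+9 = 44
Base → P1 → P2 → P5 → P4 → P3: 10+7+12+13+9 = 51
Base → P1 → P3 → P2 → P4 → P5: 10+4+10+3+13 = 40
Base → P1 → P3 → P2 → P5 → P4: 10+4+10+12+13 = 49
Base → P1 → P3 → P4 → P2 → P5: 10+4+9+3+12 = 38
Base → P1 → P3 → P4 → P5 → P2: 10+4+9+13+12 = 48
Base → P1 → P3 → P5 → P2 → P4: 10+4+6+12+3 = 35
Base → P1 → P3 → P5 → P4 → P2: 10+4+6+13+3 = 36
Base → P1 → P4 → P2 → P3 → P5: 10+5+3+10+6 = 34
Base → P1 → P4 → P2 → P5 → P3: 10+5+3+12+6 = 36
… (106 more)
Base → P2 → P4 → P1 → P3 → P5: 5+3+5+4+6 = 23  ← best
The minimum is 23.
One shortest path: Base → P2 → P4 → P1 → P3 → P5.

Minimum one-way distance = 23 miles.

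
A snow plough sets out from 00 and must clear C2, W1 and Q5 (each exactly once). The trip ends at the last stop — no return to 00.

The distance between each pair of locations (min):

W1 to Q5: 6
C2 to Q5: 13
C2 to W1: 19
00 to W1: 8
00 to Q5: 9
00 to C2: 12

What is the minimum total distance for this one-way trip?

There are 3! = 6 possible orderings.
00→C2→W1→Q5: 12+19+6 = 37
00→C2→Q5→W1: 12+13+6 = 31
00→W1→C2→Q5: 8+19+13 = 40
00→W1→Q5→C2: 8+6+13 = 27
00→Q5→C2→W1: 9+13+19 = 41
00→Q5→W1→C2: 9+6+19 = 34
The minimum is 27.
One shortest path: 00 → W1 → Q5 → C2.

Shortest open route: 27 min.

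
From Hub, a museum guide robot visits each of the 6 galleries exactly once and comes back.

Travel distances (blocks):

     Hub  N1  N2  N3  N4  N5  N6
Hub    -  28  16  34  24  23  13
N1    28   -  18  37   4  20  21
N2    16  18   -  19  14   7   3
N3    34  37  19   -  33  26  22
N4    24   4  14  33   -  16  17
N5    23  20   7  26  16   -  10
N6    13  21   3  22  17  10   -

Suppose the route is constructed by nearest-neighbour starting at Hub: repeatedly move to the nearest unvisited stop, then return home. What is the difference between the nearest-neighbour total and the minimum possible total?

Hub: N6=13, N2=16, N5=23, N4=24, N1=28, N3=34 ⇒ N6
N6: N2=3, N5=10, N4=17, N1=21, N3=22 ⇒ N2
N2: N5=7, N4=14, N1=18, N3=19 ⇒ N5
N5: N4=16, N1=20, N3=26 ⇒ N4
N4: N1=4, N3=33 ⇒ N1
N1: N3=37 ⇒ N3
NN route Hub → N6 → N2 → N5 → N4 → N1 → N3 → Hub costs 114.
Optimal: Hub → N1 → N4 → N5 → N2 → N3 → N6 → Hub costs 109 (by enumerating all 360 distinct tours).
Excess = 114 − 109 = 5.

The nearest-neighbour route is 5 blocks longer than optimal.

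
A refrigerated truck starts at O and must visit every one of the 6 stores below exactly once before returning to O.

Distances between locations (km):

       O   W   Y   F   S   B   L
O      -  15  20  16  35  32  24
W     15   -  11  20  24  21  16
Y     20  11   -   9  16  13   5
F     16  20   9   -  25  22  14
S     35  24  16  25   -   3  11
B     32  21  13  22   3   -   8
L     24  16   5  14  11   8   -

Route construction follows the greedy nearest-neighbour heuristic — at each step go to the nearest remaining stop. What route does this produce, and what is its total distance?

At O the remaining stops are W 15, F 16, Y 20, L 24, B 32, S 35; go to W.
At W the remaining stops are Y 11, L 16, F 20, B 21, S 24; go to Y.
At Y the remaining stops are L 5, F 9, B 13, S 16; go to L.
At L the remaining stops are B 8, S 11, F 14; go to B.
At B the remaining stops are S 3, F 22; go to S.
At S the remaining stops are F 25; go to F.
Return F→O: 16.
Total = 15 + 11 + 5 + 8 + 3 + 25 + 16 = 83.

Total distance 83 km via the nearest-neighbour route O → W → Y → L → B → S → F → O.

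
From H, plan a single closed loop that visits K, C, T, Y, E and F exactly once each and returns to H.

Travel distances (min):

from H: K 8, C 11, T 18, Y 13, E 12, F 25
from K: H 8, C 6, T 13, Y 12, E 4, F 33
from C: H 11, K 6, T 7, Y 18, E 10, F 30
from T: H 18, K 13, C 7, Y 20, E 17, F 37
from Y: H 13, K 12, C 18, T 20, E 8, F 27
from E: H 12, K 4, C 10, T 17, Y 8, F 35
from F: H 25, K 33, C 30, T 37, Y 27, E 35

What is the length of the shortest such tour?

Minimum total distance: 95 min.

With 6 stops there are 6!/2 = 360 distinct round trips (a route and its reverse cost the same).
H - K - C - T - Y - E - F - H: 8+6+7+20+8+35+25 = 109
H - K - C - T - Y - F - E - H: 8+6+7+20+27+35+12 = 115
H - K - C - T - E - Y - F - H: 8+6+7+17+8+27+25 = 98
H - K - C - T - E - F - Y - H: 8+6+7+17+35+27+13 = 113
H - K - C - T - F - Y - E - H: 8+6+7+37+27+8+12 = 105
H - K - C - T - F - E - Y - H: 8+6+7+37+35+8+13 = 114
H - K - C - Y - T - E - F - H: 8+6+18+20+17+35+25 = 129
H - K - C - Y - T - F - E - H: 8+6+18+20+37+35+12 = 136
… (352 more)
H - C - T - K - E - Y - F - H: 11+7+13+4+8+27+25 = 95  ← best
The minimum is 95.
One optimal route: H → C → T → K → E → Y → F → H (or its reverse).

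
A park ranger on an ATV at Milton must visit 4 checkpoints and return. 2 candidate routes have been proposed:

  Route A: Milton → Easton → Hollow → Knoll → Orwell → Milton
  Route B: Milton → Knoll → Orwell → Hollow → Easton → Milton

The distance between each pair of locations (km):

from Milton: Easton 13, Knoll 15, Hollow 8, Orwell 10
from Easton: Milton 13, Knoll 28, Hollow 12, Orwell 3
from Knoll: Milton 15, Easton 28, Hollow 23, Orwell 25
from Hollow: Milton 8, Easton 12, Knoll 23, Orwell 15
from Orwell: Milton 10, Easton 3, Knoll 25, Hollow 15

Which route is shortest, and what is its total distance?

Route A: 13 + 12 + 23 + 25 + 10 = 83
Route B: 15 + 25 + 15 + 12 + 13 = 80

Shortest is Route B, total 80 km.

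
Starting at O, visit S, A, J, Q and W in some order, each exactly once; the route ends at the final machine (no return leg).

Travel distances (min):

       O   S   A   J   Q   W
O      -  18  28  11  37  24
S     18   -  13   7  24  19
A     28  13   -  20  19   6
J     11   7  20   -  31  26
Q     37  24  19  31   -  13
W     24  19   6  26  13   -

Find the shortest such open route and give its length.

There are 5! = 120 possible orderings.
O - S - A - J - Q - W: 18+13+20+31+13 = 95
O - S - A - J - W - Q: 18+13+20+26+13 = 90
O - S - A - Q - J - W: 18+13+19+31+26 = 107
O - S - A - Q - W - J: 18+13+19+13+26 = 89
O - S - A - W - J - Q: 18+13+6+26+31 = 94
O - S - A - W - Q - J: 18+13+6+13+31 = 81
O - S - J - A - Q - W: 18+7+20+19+13 = 77
O - S - J - A - W - Q: 18+7+20+6+13 = 64
O - S - J - Q - A - W: 18+7+31+19+6 = 81
O - S - J - Q - W - A: 18+7+31+13+6 = 75
O - S - J - W - A - Q: 18+7+26+6+19 = 76
O - S - J - W - Q - A: 18+7+26+13+19 = 83
O - S - Q - A - J - W: 18+24+19+20+26 = 107
O - S - Q - A - W - J: 18+24+19+6+26 = 93
… (106 more)
O - J - S - A - W - Q: 11+7+13+6+13 = 50  ← best
The minimum is 50.
One shortest path: O → J → S → A → W → Q.

50 min — the minimum one-way total.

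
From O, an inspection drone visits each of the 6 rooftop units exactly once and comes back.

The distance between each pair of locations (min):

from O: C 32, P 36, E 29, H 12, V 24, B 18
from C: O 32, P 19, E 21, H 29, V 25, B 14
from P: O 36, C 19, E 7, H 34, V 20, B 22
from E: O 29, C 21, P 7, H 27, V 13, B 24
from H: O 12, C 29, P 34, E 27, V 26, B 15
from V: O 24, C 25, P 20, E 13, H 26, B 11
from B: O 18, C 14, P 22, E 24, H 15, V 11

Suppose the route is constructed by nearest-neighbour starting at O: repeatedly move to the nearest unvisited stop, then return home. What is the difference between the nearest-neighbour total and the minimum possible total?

5 min longer than the optimal tour.

From O: H=12, B=18, V=24, E=29, C=32, P=36 → choose H (12).
From H: B=15, V=26, E=27, C=29, P=34 → choose B (15).
From B: V=11, C=14, P=22, E=24 → choose V (11).
From V: E=13, P=20, C=25 → choose E (13).
From E: P=7, C=21 → choose P (7).
From P: C=19 → choose C (19).
NN route O → H → B → V → E → P → C → O costs 109.
Optimal: O → H → B → C → P → E → V → O costs 104 (by enumerating all 360 distinct tours).
Excess = 109 − 104 = 5.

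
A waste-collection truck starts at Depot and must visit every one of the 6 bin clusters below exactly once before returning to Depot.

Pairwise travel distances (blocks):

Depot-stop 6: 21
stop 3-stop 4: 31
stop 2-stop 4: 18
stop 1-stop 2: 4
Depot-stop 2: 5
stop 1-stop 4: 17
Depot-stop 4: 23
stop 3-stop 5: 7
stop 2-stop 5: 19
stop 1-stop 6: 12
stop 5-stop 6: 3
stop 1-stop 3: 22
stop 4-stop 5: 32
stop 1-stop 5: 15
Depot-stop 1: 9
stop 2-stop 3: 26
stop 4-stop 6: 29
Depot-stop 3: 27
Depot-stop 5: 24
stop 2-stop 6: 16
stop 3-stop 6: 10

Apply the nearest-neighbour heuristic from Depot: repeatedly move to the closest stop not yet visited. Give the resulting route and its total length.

Nearest-neighbour total = 85 blocks; route Depot → stop 2 → stop 1 → stop 6 → stop 5 → stop 3 → stop 4 → Depot.

Depot → [stop 2:5 / stop 1:9 / stop 6:21 / stop 4:23 / stop 5:24 / stop 3:27] → stop 2 (5)
stop 2 → [stop 1:4 / stop 6:16 / stop 4:18 / stop 5:19 / stop 3:26] → stop 1 (4)
stop 1 → [stop 6:12 / stop 5:15 / stop 4:17 / stop 3:22] → stop 6 (12)
stop 6 → [stop 5:3 / stop 3:10 / stop 4:29] → stop 5 (3)
stop 5 → [stop 3:7 / stop 4:32] → stop 3 (7)
stop 3 → [stop 4:31] → stop 4 (31)
Return stop 4→Depot: 23.
Total = 5 + 4 + 12 + 3 + 7 + 31 + 23 = 85.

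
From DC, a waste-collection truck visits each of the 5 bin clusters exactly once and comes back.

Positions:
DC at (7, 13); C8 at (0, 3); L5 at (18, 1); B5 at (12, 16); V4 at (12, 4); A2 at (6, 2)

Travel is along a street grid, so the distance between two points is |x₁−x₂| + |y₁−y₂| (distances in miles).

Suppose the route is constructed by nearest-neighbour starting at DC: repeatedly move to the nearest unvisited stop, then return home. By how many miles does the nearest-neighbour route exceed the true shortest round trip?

The nearest-neighbour route is 12 miles longer than optimal.

DC: B5=8, A2=12, V4=14, C8=17, L5=23 ⇒ B5
B5: V4=12, A2=20, L5=21, C8=25 ⇒ V4
V4: A2=8, L5=9, C8=13 ⇒ A2
A2: C8=7, L5=13 ⇒ C8
C8: L5=20 ⇒ L5
NN route DC → B5 → V4 → A2 → C8 → L5 → DC costs 78.
Optimal: DC → C8 → A2 → L5 → V4 → B5 → DC costs 66 (by enumerating all 60 distinct tours).
Excess = 78 − 66 = 12.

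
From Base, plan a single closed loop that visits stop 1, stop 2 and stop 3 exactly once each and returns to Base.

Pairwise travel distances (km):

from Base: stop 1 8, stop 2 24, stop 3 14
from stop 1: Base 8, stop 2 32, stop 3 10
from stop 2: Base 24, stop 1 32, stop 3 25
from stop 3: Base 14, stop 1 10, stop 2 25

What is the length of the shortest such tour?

Minimum total distance: 67 km.

Base → stop 1 → stop 2 → stop 3 → Base: 8+32+25+14 = 79
Base → stop 1 → stop 3 → stop 2 → Base: 8+10+25+24 = 67
Base → stop 2 → stop 1 → stop 3 → Base: 24+32+10+14 = 80
The minimum is 67.
One optimal route: Base → stop 1 → stop 3 → stop 2 → Base (or its reverse).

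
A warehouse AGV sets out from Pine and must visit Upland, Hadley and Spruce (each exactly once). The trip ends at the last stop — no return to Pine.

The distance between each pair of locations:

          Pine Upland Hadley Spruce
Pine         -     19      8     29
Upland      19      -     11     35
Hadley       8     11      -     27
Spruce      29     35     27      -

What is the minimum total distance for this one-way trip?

54 — the minimum one-way total.

There are 3! = 6 possible orderings.
Pine → Upland → Hadley → Spruce: 19+11+27 = 57
Pine → Upland → Spruce → Hadley: 19+35+27 = 81
Pine → Hadley → Upland → Spruce: 8+11+35 = 54
Pine → Hadley → Spruce → Upland: 8+27+35 = 70
Pine → Spruce → Upland → Hadley: 29+35+11 = 75
Pine → Spruce → Hadley → Upland: 29+27+11 = 67
The minimum is 54.
One shortest path: Pine → Hadley → Upland → Spruce.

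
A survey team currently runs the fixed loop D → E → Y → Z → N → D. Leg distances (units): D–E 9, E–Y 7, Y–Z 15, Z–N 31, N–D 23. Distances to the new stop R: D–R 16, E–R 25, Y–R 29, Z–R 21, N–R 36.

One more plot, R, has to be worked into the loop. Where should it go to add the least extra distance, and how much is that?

Insertion cost between consecutive stops i–j is d(i,R) + d(R,j) − d(i,j):
  between D and E: 16 + 25 − 9 = 32
  between E and Y: 25 + 29 − 7 = 47
  between Y and Z: 29 + 21 − 15 = 35
  between Z and N: 21 + 36 − 31 = 26
  between N and D: 36 + 16 − 23 = 29
Cheapest insertion is between Z and N, adding 26.
New total = 85 + 26 = 111.

Minimum extra distance: 26, inserting R between Z and N.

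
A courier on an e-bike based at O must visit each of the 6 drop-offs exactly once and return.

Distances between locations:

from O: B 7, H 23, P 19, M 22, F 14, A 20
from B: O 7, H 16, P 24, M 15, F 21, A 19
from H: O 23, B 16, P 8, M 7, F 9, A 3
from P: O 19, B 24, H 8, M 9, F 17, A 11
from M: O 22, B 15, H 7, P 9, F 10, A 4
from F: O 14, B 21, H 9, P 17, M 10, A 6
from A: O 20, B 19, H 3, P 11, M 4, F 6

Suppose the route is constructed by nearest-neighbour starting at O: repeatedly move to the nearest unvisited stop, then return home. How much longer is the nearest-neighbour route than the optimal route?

O: B=7, F=14, P=19, A=20, M=22, H=23 ⇒ B
B: M=15, H=16, A=19, F=21, P=24 ⇒ M
M: A=4, H=7, P=9, F=10 ⇒ A
A: H=3, F=6, P=11 ⇒ H
H: P=8, F=9 ⇒ P
P: F=17 ⇒ F
NN route O → B → M → A → H → P → F → O costs 68.
Optimal: O → B → M → P → H → A → F → O costs 62 (by enumerating all 360 distinct tours).
Excess = 68 − 62 = 6.

Excess over optimum: 6.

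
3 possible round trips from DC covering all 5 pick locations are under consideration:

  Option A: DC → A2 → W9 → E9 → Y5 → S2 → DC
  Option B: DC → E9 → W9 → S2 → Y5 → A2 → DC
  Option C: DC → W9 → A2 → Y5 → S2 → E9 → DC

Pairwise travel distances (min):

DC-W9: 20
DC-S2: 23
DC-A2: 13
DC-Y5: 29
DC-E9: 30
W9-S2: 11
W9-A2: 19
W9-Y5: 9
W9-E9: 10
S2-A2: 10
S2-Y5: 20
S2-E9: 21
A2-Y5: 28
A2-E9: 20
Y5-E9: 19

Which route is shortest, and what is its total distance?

104 min — Option A is the shortest.

Option A: 13 + 19 + 10 + 19 + 20 + 23 = 104
Option B: 30 + 10 + 11 + 20 + 28 + 13 = 112
Option C: 20 + 19 + 28 + 20 + 21 + 30 = 138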